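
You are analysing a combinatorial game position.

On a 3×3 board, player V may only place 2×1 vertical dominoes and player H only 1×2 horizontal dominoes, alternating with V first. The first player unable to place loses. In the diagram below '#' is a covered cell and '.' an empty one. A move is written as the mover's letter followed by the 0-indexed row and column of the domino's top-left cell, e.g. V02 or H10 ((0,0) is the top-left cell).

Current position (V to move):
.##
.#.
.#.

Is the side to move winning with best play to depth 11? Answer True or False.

ply 1, V at .##/.#./.#. | V00=+1→###/##./.#.*; V10=+1→.##/##./##.; V12=+1→.##/.##/.##
ply 2: ###/##./.#. is terminal -1 (H); from .##/.#./.#. depth 11

V winning at [.##/.#./.#.]: True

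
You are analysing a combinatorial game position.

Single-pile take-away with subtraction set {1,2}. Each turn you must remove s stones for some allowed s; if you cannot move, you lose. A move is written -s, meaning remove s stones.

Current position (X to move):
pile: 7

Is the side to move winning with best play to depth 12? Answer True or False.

p1 X@[7]: -1[6]+1* -2[5]-1
p2 O@[6]: -1[5]-1* -2[4]-1
p3 X@[5]: -1[4]-1 -2[3]+1*
p4 O@[3]: -1[2]-1* -2[1]-1
p5 X@[2]: -1[1]-1 -2[0]+1*
p6 O@[0] terminal -1; root [7] d12

X winning at [7]: True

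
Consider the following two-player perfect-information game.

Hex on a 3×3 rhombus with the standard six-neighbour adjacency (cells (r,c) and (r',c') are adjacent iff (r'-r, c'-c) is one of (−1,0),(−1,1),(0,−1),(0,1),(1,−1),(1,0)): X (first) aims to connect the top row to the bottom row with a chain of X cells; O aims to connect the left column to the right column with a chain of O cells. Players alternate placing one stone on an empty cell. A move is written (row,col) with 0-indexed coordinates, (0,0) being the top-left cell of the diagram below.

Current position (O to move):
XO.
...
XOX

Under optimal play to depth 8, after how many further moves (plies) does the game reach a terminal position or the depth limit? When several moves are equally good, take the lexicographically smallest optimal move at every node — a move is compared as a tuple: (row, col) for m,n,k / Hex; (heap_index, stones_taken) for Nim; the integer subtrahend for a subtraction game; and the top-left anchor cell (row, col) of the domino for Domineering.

PV length from [XO./.../XOX]: 2 plies

ply 1, O at XO./.../XOX | (0,2)=-1→XOO/.../XOX*; (1,0)=-1→XO./O../XOX; (1,1)=-1→XO./.O./XOX; (1,2)=-1→XO./..O/XOX
ply 2, X at XOO/.../XOX | (1,0)=+1→XOO/X../XOX*; (1,1)=-1→XOO/.X./XOX; (1,2)=-1→XOO/..X/XOX
ply 3: XOO/X../XOX is terminal -1 (O); from XO./.../XOX depth 8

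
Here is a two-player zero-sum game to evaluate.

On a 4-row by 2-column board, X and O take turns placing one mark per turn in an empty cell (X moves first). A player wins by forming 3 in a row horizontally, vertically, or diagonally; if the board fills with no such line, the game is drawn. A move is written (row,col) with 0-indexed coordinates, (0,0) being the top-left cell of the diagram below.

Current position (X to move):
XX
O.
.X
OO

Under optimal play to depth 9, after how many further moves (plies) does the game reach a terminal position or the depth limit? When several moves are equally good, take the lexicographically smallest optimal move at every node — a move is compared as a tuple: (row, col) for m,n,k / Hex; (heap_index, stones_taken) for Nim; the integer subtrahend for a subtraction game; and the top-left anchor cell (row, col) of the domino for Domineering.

PV length from [XX/O./.X/OO]: 1 ply

[XX/O./.X/OO] X move#1: (1,1):+1/XX/OX/.X/OO*, (2,0):+0/XX/O./XX/OO
[XX/OX/.X/OO] end (terminal -1, O#2); searched XX/O./.X/OO to 9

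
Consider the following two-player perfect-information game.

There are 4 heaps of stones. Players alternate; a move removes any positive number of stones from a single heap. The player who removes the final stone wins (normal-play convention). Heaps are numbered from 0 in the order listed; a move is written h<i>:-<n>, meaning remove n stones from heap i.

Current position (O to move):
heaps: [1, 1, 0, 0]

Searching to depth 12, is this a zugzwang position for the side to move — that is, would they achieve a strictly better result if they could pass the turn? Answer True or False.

zugzwang((1,1,0,0), O) = True

[(1,1,0,0)] O move#1: h0:-1:-1/(0,1,0,0)*, h1:-1:-1/(1,0,0,0)
[(0,1,0,0)] X move#2: h1:-1:+1/(0,0,0,0)*
[(0,0,0,0)] end (terminal -1, O#3); searched (1,1,0,0) to 12
suppose O passes — search the same position with X to move:
pass> [(1,1,0,0)] X move#1: h0:-1:-1/(0,1,0,0)*, h1:-1:-1/(1,0,0,0)
pass> [(0,1,0,0)] O move#2: h1:-1:+1/(0,0,0,0)*
pass> [(0,0,0,0)] end (terminal -1, X#3); searched (1,1,0,0) to 12
for O: play -1, pass +1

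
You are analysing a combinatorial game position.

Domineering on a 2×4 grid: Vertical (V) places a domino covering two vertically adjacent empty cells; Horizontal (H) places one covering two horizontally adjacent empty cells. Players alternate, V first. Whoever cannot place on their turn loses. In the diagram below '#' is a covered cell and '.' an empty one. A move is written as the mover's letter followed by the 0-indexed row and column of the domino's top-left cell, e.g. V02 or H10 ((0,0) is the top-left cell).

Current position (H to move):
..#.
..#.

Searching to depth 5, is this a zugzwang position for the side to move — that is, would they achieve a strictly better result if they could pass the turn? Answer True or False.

p1 H@[..#./..#.]: H00[###./..#.]+1* H10[..#./###.]+1
p2 V@[###./..#.]: V03[####/..##]-1*
p3 H@[####/..##]: H10[####/####]+1*
p4 V@[####/####] terminal -1; root [..#./..#.] d5
suppose H passes — search the same position with V to move:
pass> p1 V@[..#./..#.]: V00[#.#./#.#.]+1* V01[.##./.##.]+1 V03[..##/..##]-1
pass> p2 H@[#.#./#.#.] terminal -1; root [..#./..#.] d5
for H: play +1, pass -1

zugzwang(..#./..#., H) = False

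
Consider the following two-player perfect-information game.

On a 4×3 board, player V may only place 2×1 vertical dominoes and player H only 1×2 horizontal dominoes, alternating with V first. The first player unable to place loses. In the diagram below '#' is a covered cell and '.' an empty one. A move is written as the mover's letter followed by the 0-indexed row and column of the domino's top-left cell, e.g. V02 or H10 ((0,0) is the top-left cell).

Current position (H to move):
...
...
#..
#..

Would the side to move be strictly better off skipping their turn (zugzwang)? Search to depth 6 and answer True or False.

zugzwang(.../.../#../#.., H) = False

ply 1, H at .../.../#../#.. | H00=-1→##./.../#../#..*; H01=-1→.##/.../#../#..; H10=-1→.../##./#../#..; H11=-1→.../.##/#../#..; H21=-1→.../.../###/#..; H31=-1→.../.../#../###
ply 2, V at ##./.../#../#.. | V02=-1→###/..#/#../#..; V11=+1→##./.#./##./#..*; V12=+1→##./..#/#.#/#..; V21=+1→##./.../##./##.; V22=+1→##./.../#.#/#.#
ply 3, H at ##./.#./##./#.. | H31=-1→##./.#./##./###*
ply 4, V at ##./.#./##./### | V02=+1→###/.##/##./###*; V12=+1→##./.##/###/###
ply 5: ###/.##/##./### is terminal -1 (H); from .../.../#../#.. depth 6
pass branch (V moves first from the same position):
  | ply 1, V at .../.../#../#.. | V00=+1→#../#../#../#..*; V01=+1→.#./.#./#../#..; V02=+1→..#/..#/#../#..; V11=+1→.../.#./##./#..; V12=-1→.../..#/#.#/#..; V21=+1→.../.../##./##.; V22=+1→.../.../#.#/#.#
  | ply 2, H at #../#../#../#.. | H01=-1→###/#../#../#..*; H11=-1→#../###/#../#..; H21=-1→#../#../###/#..; H31=-1→#../#../#../###
  | ply 3, V at ###/#../#../#.. | V11=+1→###/##./##./#..*; V12=+1→###/#.#/#.#/#..; V21=+1→###/#../##./##.; V22=+1→###/#../#.#/#.#
  | ply 4, H at ###/##./##./#.. | H31=-1→###/##./##./###*
  | ply 5, V at ###/##./##./### | V12=+1→###/###/###/###*
  | ply 6: ###/###/###/### is terminal -1 (H); from .../.../#../#.. depth 6
H moving scores -1; H passing scores -1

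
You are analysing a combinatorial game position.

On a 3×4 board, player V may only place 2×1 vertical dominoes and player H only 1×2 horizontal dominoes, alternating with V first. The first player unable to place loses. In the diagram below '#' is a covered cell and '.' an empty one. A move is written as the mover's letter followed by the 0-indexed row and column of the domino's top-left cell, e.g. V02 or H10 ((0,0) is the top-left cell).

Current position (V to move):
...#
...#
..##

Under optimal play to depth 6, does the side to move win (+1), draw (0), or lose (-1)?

value(...#/...#/..##, V) = +1

[...#/...#/..##] V move#1: V00:-1/#..#/#..#/..##, V01:+1/.#.#/.#.#/..##*, V02:-1/..##/..##/..##, V10:-1/...#/#..#/#.##, V11:+1/...#/.#.#/.###
[.#.#/.#.#/..##] H move#2: H20:-1/.#.#/.#.#/####*
[.#.#/.#.#/####] V move#3: V00:+1/##.#/##.#/####*, V02:+1/.###/.###/####
[##.#/##.#/####] end (terminal -1, H#4); searched ...#/...#/..## to 6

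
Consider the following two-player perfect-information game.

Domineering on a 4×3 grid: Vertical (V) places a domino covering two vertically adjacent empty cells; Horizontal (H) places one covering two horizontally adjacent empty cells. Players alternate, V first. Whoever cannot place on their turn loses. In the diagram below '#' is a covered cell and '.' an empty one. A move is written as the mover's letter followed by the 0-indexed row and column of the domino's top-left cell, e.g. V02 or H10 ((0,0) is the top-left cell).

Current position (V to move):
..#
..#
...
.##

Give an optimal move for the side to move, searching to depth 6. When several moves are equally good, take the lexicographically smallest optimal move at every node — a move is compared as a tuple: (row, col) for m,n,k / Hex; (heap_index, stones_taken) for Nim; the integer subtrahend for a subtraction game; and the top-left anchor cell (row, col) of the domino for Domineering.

V's best at [..#/..#/.../.##]: V00

[..#/..#/.../.##] V move#1: V00:+1/#.#/#.#/.../.##*, V01:+1/.##/.##/.../.##, V10:+1/..#/#.#/#../.##, V11:+1/..#/.##/.#./.##, V20:-1/..#/..#/#../###
[#.#/#.#/.../.##] H move#2: H20:-1/#.#/#.#/##./.##*, H21:-1/#.#/#.#/.##/.##
[#.#/#.#/##./.##] V move#3: V01:+1/###/###/##./.##*
[###/###/##./.##] end (terminal -1, H#4); searched ..#/..#/.../.## to 6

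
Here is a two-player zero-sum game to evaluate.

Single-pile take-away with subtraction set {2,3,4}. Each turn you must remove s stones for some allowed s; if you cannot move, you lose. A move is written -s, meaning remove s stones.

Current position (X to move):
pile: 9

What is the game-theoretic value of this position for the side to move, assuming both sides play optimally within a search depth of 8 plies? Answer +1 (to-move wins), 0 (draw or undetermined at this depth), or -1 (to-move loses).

value(9, X) = +1

p1 X@[9]: -2[7]+1* -3[6]+1 -4[5]-1
p2 O@[7]: -2[5]-1* -3[4]-1 -4[3]-1
p3 X@[5]: -2[3]-1 -3[2]-1 -4[1]+1*
p4 O@[1] terminal -1; root [9] d8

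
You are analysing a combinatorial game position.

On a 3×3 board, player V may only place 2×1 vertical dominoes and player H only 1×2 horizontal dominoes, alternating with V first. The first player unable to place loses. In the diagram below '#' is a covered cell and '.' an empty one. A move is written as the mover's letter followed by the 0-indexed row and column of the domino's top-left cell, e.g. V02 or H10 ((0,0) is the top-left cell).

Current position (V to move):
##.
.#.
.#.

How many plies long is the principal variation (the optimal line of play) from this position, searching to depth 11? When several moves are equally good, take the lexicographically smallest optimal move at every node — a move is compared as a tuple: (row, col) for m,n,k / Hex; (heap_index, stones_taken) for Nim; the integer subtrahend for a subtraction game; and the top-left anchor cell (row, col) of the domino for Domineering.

[##./.#./.#.] V move#1: V02:+1/###/.##/.#.*, V10:+1/##./##./##., V12:+1/##./.##/.##
[###/.##/.#.] end (terminal -1, H#2); searched ##./.#./.#. to 11

PV length from [##./.#./.#.]: 1 ply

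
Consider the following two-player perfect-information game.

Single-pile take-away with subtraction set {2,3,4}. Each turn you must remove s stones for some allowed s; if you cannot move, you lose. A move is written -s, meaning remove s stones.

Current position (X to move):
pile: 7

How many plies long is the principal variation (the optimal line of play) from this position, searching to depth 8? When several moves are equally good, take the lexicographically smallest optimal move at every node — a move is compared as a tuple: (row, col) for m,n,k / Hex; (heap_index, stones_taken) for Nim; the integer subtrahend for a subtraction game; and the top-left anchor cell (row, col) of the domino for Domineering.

PV length from [7]: 2 plies

ply 1, X at 7 | -2=-1→5*; -3=-1→4; -4=-1→3
ply 2, O at 5 | -2=-1→3; -3=-1→2; -4=+1→1*
ply 3: 1 is terminal -1 (X); from 7 depth 8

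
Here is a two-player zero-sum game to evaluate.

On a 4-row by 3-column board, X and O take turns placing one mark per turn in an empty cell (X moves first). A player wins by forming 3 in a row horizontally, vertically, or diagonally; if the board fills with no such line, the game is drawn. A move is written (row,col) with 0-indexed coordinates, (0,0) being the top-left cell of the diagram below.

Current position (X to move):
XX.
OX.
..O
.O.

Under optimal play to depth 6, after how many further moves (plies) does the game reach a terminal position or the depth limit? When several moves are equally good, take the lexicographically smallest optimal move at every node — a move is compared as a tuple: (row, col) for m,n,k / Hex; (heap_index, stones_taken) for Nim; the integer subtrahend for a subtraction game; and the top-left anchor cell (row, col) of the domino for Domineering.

PV length from [XX./OX./..O/.O.]: 1 ply

ply 1, X at XX./OX./..O/.O. | (0,2)=+1→XXX/OX./..O/.O.*; (1,2)=+1→XX./OXX/..O/.O.; (2,0)=+1→XX./OX./X.O/.O.; (2,1)=+1→XX./OX./.XO/.O.; (3,0)=+1→XX./OX./..O/XO.; (3,2)=+1→XX./OX./..O/.OX
ply 2: XXX/OX./..O/.O. is terminal -1 (O); from XX./OX./..O/.O. depth 6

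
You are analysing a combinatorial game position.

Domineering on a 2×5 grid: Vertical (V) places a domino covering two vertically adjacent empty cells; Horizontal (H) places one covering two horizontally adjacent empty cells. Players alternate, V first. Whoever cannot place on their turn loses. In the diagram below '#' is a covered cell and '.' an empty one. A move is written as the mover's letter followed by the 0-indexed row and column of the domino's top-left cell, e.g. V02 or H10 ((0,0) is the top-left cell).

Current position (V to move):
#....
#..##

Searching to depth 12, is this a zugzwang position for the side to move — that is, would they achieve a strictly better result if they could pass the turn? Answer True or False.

p1 V@[#..../#..##]: V01[##.../##.##]-1 V02[#.#../#.###]+1*
p2 H@[#.#../#.###]: H03[#.###/#.###]-1*
p3 V@[#.###/#.###]: V01[#####/#####]+1*
p4 H@[#####/#####] terminal -1; root [#..../#..##] d12
pass branch (H moves first from the same position):
  | p1 H@[#..../#..##]: H01[###../#..##]+1* H02[#.##./#..##]-1 H03[#..##/#..##]-1 H11[#..../#####]+1
  | p2 V@[###../#..##] terminal -1; root [#..../#..##] d12
V moving scores +1; V passing scores -1

zugzwang(#..../#..##, V) = False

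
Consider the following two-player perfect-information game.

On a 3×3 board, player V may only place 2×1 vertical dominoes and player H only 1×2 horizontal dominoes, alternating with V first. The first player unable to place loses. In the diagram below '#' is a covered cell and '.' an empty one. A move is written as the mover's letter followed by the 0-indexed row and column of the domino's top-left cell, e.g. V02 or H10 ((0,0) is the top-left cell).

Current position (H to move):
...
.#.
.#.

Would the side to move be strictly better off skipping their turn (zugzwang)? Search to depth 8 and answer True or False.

[.../.#./.#.] H move#1: H00:-1/##./.#./.#.*, H01:-1/.##/.#./.#.
[##./.#./.#.] V move#2: V02:+1/###/.##/.#.*, V10:+1/##./##./##., V12:+1/##./.##/.##
[###/.##/.#.] end (terminal -1, H#3); searched .../.#./.#. to 8
if H skipped the turn, V would face:
~ [.../.#./.#.] V move#1: V00:+1/#../##./.#.*, V02:+1/..#/.##/.#., V10:+1/.../##./##., V12:+1/.../.##/.##
~ [#../##./.#.] H move#2: H01:-1/###/##./.#.*
~ [###/##./.#.] V move#3: V12:+1/###/###/.##*
~ [###/###/.##] end (terminal -1, H#4); searched .../.#./.#. to 8
compare (H): move=-1 vs pass=-1

zugzwang(.../.#./.#., H) = False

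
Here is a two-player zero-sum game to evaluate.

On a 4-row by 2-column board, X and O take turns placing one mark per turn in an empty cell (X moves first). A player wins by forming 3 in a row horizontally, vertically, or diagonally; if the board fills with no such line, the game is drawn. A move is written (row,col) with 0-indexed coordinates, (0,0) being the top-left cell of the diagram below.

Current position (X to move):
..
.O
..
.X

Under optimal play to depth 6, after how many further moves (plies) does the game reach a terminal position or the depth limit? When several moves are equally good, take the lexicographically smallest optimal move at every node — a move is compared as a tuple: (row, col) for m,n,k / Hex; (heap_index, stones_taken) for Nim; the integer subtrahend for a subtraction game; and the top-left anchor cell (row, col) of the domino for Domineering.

PV length from [../.O/../.X]: 6 plies

[../.O/../.X] X move#1: (0,0):+0/X./.O/../.X*, (0,1):+0/.X/.O/../.X, (1,0):+0/../XO/../.X, (2,0):+0/../.O/X./.X, (2,1):+0/../.O/.X/.X, (3,0):+0/../.O/../XX
[X./.O/../.X] O move#2: (0,1):+0/XO/.O/../.X*, (1,0):+0/X./OO/../.X, (2,0):+0/X./.O/O./.X, (2,1):+0/X./.O/.O/.X, (3,0):+0/X./.O/../OX
[XO/.O/../.X] X move#3: (1,0):-1/XO/XO/../.X, (2,0):-1/XO/.O/X./.X, (2,1):+0/XO/.O/.X/.X*, (3,0):-1/XO/.O/../XX
[XO/.O/.X/.X] O move#4: (1,0):+0/XO/OO/.X/.X*, (2,0):+0/XO/.O/OX/.X, (3,0):+0/XO/.O/.X/OX
[XO/OO/.X/.X] X move#5: (2,0):+0/XO/OO/XX/.X*, (3,0):+0/XO/OO/.X/XX
[XO/OO/XX/.X] O move#6: (3,0):+0/XO/OO/XX/OX*
[XO/OO/XX/OX] end (terminal +0, X#7); searched ../.O/../.X to 6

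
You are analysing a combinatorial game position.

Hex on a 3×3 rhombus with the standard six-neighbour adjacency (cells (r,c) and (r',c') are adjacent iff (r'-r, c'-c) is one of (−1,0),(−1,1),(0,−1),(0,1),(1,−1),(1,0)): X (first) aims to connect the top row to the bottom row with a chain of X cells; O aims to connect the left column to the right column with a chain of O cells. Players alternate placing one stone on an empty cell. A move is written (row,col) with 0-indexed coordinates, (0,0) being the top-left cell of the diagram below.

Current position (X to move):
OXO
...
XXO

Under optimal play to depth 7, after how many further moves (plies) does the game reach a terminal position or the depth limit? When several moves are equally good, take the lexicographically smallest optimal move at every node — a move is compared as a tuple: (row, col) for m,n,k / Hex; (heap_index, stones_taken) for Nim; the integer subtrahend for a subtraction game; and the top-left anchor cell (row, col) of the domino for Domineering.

PV length from [OXO/.../XXO]: 1 ply

ply 1, X at OXO/.../XXO | (1,0)=+1→OXO/X../XXO*; (1,1)=+1→OXO/.X./XXO; (1,2)=+1→OXO/..X/XXO
ply 2: OXO/X../XXO is terminal -1 (O); from OXO/.../XXO depth 7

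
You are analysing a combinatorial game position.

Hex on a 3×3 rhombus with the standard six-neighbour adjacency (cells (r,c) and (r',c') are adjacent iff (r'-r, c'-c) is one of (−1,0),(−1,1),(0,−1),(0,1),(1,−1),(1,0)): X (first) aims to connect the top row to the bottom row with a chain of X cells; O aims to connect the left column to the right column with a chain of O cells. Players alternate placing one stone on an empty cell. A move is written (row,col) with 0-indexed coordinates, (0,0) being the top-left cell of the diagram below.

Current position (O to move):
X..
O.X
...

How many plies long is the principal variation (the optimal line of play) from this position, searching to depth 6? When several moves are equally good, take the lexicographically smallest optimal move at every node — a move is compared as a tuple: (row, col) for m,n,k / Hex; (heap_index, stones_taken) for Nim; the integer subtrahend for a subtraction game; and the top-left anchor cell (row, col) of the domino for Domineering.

p1 O@[X../O.X/...]: (0,1)[XO./O.X/...]-1 (0,2)[X.O/O.X/...]+1* (1,1)[X../OOX/...]-1 (2,0)[X../O.X/O..]-1 (2,1)[X../O.X/.O.]-1 (2,2)[X../O.X/..O]-1
p2 X@[X.O/O.X/...]: (0,1)[XXO/O.X/...]-1* (1,1)[X.O/OXX/...]-1 (2,0)[X.O/O.X/X..]-1 (2,1)[X.O/O.X/.X.]-1 (2,2)[X.O/O.X/..X]-1
p3 O@[XXO/O.X/...]: (1,1)[XXO/OOX/...]+1* (2,0)[XXO/O.X/O..]-1 (2,1)[XXO/O.X/.O.]-1 (2,2)[XXO/O.X/..O]-1
p4 X@[XXO/OOX/...] terminal -1; root [X../O.X/...] d6

PV length from [X../O.X/...]: 3 plies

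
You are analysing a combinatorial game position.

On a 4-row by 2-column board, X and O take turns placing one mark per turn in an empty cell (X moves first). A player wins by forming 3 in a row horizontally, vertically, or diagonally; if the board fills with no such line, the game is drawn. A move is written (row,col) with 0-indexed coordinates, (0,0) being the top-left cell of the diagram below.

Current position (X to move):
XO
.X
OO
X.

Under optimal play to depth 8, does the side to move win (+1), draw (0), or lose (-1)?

value(XO/.X/OO/X., X) = 0

ply 1, X at XO/.X/OO/X. | (1,0)=+0→XO/XX/OO/X.*; (3,1)=+0→XO/.X/OO/XX
ply 2, O at XO/XX/OO/X. | (3,1)=+0→XO/XX/OO/XO*
ply 3: XO/XX/OO/XO is terminal +0 (X); from XO/.X/OO/X. depth 8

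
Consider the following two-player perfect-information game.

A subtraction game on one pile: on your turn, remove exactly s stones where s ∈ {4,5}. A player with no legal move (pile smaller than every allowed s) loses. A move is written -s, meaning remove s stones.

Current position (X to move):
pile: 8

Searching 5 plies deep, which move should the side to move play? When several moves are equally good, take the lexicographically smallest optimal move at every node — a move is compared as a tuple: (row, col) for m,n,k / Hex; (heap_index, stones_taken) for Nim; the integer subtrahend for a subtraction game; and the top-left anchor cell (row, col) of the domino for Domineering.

p1 X@[8]: -4[4]-1 -5[3]+1*
p2 O@[3] terminal -1; root [8] d5

X's best at [8]: -5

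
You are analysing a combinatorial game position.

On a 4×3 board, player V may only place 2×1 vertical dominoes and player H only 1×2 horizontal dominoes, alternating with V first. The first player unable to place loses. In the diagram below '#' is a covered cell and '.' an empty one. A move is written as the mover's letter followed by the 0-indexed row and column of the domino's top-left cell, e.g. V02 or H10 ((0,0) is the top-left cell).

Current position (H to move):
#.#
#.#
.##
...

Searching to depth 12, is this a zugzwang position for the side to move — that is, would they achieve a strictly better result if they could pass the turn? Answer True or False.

ply 1, H at #.#/#.#/.##/... | H30=-1→#.#/#.#/.##/##.*; H31=-1→#.#/#.#/.##/.##
ply 2, V at #.#/#.#/.##/##. | V01=+1→###/###/.##/##.*
ply 3: ###/###/.##/##. is terminal -1 (H); from #.#/#.#/.##/... depth 12
pass branch (V moves first from the same position):
  | ply 1, V at #.#/#.#/.##/... | V01=-1→###/###/.##/...; V20=+1→#.#/#.#/###/#..*
  | ply 2, H at #.#/#.#/###/#.. | H31=-1→#.#/#.#/###/###*
  | ply 3, V at #.#/#.#/###/### | V01=+1→###/###/###/###*
  | ply 4: ###/###/###/### is terminal -1 (H); from #.#/#.#/.##/... depth 12
H moving scores -1; H passing scores -1

zugzwang(#.#/#.#/.##/..., H) = False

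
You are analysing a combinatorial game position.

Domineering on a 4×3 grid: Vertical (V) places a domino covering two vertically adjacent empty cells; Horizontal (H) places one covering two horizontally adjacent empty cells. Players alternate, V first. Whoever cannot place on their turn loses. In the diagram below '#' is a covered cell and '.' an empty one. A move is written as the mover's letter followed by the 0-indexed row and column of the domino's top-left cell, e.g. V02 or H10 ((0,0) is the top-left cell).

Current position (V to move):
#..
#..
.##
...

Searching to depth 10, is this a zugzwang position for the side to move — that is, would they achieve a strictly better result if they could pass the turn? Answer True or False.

p1 V@[#../#../.##/...]: V01[##./##./.##/...]+1* V02[#.#/#.#/.##/...]+1 V20[#../#../###/#..]-1
p2 H@[##./##./.##/...]: H30[##./##./.##/##.]-1* H31[##./##./.##/.##]-1
p3 V@[##./##./.##/##.]: V02[###/###/.##/##.]+1*
p4 H@[###/###/.##/##.] terminal -1; root [#../#../.##/...] d10
pass branch (H moves first from the same position):
  | p1 H@[#../#../.##/...]: H01[###/#../.##/...]+1* H11[#../###/.##/...]+1 H30[#../#../.##/##.]-1 H31[#../#../.##/.##]-1
  | p2 V@[###/#../.##/...]: V20[###/#../###/#..]-1*
  | p3 H@[###/#../###/#..]: H11[###/###/###/#..]+1* H31[###/#../###/###]+1
  | p4 V@[###/###/###/#..] terminal -1; root [#../#../.##/...] d10
V moving scores +1; V passing scores -1

zugzwang(#../#../.##/..., V) = False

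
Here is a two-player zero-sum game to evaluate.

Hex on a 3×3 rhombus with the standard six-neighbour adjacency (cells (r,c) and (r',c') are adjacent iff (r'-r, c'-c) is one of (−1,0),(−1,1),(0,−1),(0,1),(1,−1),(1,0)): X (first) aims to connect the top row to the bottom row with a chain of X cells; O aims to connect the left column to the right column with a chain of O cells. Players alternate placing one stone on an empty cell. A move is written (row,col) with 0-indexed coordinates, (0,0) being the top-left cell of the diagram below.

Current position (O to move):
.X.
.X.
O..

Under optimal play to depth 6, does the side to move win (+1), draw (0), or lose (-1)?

value(.X./.X./O.., O) = +1

[.X./.X./O..] O move#1: (0,0):-1/OX./.X./O.., (0,2):-1/.XO/.X./O.., (1,0):-1/.X./OX./O.., (1,2):-1/.X./.XO/O.., (2,1):+1/.X./.X./OO.*, (2,2):-1/.X./.X./O.O
[.X./.X./OO.] X move#2: (0,0):-1/XX./.X./OO.*, (0,2):-1/.XX/.X./OO., (1,0):-1/.X./XX./OO., (1,2):-1/.X./.XX/OO., (2,2):-1/.X./.X./OOX
[XX./.X./OO.] O move#3: (0,2):+1/XXO/.X./OO.*, (1,0):+1/XX./OX./OO., (1,2):+1/XX./.XO/OO., (2,2):+1/XX./.X./OOO
[XXO/.X./OO.] X move#4: (1,0):-1/XXO/XX./OO.*, (1,2):-1/XXO/.XX/OO., (2,2):-1/XXO/.X./OOX
[XXO/XX./OO.] O move#5: (1,2):+1/XXO/XXO/OO.*, (2,2):+1/XXO/XX./OOO
[XXO/XXO/OO.] end (terminal -1, X#6); searched .X./.X./O.. to 6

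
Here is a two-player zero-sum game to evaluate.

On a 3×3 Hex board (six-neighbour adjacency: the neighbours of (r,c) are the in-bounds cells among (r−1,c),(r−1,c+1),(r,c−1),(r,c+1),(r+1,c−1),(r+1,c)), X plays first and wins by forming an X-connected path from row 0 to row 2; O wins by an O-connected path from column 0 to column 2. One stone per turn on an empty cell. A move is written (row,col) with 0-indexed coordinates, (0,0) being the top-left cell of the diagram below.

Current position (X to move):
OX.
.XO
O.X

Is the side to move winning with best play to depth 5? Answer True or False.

X winning at [OX./.XO/O.X]: True

ply 1, X at OX./.XO/O.X | (0,2)=-1→OXX/.XO/O.X; (1,0)=-1→OX./XXO/O.X; (2,1)=+1→OX./.XO/OXX*
ply 2: OX./.XO/OXX is terminal -1 (O); from OX./.XO/O.X depth 5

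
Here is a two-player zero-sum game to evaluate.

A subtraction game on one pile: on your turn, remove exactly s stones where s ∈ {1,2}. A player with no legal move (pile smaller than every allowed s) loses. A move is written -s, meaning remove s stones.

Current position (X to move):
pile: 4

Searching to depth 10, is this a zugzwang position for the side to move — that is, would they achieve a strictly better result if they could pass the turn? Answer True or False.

ply 1, X at 4 | -1=+1→3*; -2=-1→2
ply 2, O at 3 | -1=-1→2*; -2=-1→1
ply 3, X at 2 | -1=-1→1; -2=+1→0*
ply 4: 0 is terminal -1 (O); from 4 depth 10
pass branch (O moves first from the same position):
  | ply 1, O at 4 | -1=+1→3*; -2=-1→2
  | ply 2, X at 3 | -1=-1→2*; -2=-1→1
  | ply 3, O at 2 | -1=-1→1; -2=+1→0*
  | ply 4: 0 is terminal -1 (X); from 4 depth 10
X moving scores +1; X passing scores -1

zugzwang(4, X) = False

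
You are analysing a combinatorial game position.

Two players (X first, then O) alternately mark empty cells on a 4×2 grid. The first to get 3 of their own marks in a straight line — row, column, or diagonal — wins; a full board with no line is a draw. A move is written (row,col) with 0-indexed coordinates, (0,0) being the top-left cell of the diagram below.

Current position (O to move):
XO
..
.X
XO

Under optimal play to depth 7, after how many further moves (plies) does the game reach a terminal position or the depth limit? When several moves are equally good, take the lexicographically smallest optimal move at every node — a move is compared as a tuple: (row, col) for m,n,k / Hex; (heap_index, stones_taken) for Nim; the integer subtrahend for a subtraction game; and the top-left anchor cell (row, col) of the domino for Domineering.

p1 O@[XO/../.X/XO]: (1,0)[XO/O./.X/XO]+0* (1,1)[XO/.O/.X/XO]+0 (2,0)[XO/../OX/XO]+0
p2 X@[XO/O./.X/XO]: (1,1)[XO/OX/.X/XO]+0* (2,0)[XO/O./XX/XO]+0
p3 O@[XO/OX/.X/XO]: (2,0)[XO/OX/OX/XO]+0*
p4 X@[XO/OX/OX/XO] terminal +0; root [XO/../.X/XO] d7

PV length from [XO/../.X/XO]: 3 plies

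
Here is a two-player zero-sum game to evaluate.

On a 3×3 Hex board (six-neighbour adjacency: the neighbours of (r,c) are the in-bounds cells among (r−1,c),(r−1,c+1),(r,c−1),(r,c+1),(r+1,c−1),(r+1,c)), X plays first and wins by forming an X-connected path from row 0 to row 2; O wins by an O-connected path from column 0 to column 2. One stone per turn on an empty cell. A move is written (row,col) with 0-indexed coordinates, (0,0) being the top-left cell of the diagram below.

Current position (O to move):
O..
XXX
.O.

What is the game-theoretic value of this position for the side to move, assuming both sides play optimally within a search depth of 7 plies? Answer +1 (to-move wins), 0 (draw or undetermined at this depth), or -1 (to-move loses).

[O../XXX/.O.] O move#1: (0,1):-1/OO./XXX/.O.*, (0,2):-1/O.O/XXX/.O., (2,0):-1/O../XXX/OO., (2,2):-1/O../XXX/.OO
[OO./XXX/.O.] X move#2: (0,2):+1/OOX/XXX/.O.*, (2,0):-1/OO./XXX/XO., (2,2):-1/OO./XXX/.OX
[OOX/XXX/.O.] O move#3: (2,0):-1/OOX/XXX/OO.*, (2,2):-1/OOX/XXX/.OO
[OOX/XXX/OO.] X move#4: (2,2):+1/OOX/XXX/OOX*
[OOX/XXX/OOX] end (terminal -1, O#5); searched O../XXX/.O. to 7

value(O../XXX/.O., O) = -1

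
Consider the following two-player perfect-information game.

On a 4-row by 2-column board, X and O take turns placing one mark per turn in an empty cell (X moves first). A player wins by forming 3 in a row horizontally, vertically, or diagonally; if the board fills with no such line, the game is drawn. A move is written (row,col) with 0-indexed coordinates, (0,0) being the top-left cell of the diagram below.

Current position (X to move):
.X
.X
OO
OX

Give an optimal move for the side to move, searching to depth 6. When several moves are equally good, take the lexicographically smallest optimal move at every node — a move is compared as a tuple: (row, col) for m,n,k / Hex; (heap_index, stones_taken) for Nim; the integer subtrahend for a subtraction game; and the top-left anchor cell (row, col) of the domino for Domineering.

ply 1, X at .X/.X/OO/OX | (0,0)=-1→XX/.X/OO/OX; (1,0)=+0→.X/XX/OO/OX*
ply 2, O at .X/XX/OO/OX | (0,0)=+0→OX/XX/OO/OX*
ply 3: OX/XX/OO/OX is terminal +0 (X); from .X/.X/OO/OX depth 6

X's best at [.X/.X/OO/OX]: (1,0)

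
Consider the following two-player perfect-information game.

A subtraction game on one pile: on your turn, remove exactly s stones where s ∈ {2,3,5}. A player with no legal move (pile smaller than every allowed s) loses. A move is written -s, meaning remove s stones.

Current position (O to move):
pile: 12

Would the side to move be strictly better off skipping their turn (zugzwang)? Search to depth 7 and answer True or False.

p1 O@[12]: -2[10]-1 -3[9]-1 -5[7]+1*
p2 X@[7]: -2[5]-1* -3[4]-1 -5[2]-1
p3 O@[5]: -2[3]-1 -3[2]-1 -5[0]+1*
p4 X@[0] terminal -1; root [12] d7
pass branch (X moves first from the same position):
  | p1 X@[12]: -2[10]-1 -3[9]-1 -5[7]+1*
  | p2 O@[7]: -2[5]-1* -3[4]-1 -5[2]-1
  | p3 X@[5]: -2[3]-1 -3[2]-1 -5[0]+1*
  | p4 O@[0] terminal -1; root [12] d7
O moving scores +1; O passing scores -1

zugzwang(12, O) = False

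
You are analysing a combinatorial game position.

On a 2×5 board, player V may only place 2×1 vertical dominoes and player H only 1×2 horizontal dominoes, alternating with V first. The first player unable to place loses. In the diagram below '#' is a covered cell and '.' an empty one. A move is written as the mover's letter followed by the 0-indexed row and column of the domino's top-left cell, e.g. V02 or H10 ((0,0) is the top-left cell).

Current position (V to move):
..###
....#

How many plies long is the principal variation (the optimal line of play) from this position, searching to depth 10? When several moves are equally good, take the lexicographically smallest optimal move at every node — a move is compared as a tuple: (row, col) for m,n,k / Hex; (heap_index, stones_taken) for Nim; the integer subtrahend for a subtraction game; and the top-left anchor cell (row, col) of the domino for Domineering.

p1 V@[..###/....#]: V00[#.###/#...#]-1 V01[.####/.#..#]+1*
p2 H@[.####/.#..#]: H12[.####/.####]-1*
p3 V@[.####/.####]: V00[#####/#####]+1*
p4 H@[#####/#####] terminal -1; root [..###/....#] d10

PV length from [..###/....#]: 3 plies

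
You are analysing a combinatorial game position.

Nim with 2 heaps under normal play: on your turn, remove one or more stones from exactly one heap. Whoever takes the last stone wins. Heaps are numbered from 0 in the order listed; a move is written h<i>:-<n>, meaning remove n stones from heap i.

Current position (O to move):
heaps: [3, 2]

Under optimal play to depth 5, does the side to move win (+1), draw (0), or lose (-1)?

value((3,2), O) = +1

[(3,2)] O move#1: h0:-1:+1/(2,2)*, h0:-2:-1/(1,2), h0:-3:-1/(0,2), h1:-1:-1/(3,1), h1:-2:-1/(3,0)
[(2,2)] X move#2: h0:-1:-1/(1,2)*, h0:-2:-1/(0,2), h1:-1:-1/(2,1), h1:-2:-1/(2,0)
[(1,2)] O move#3: h0:-1:-1/(0,2), h1:-1:+1/(1,1)*, h1:-2:-1/(1,0)
[(1,1)] X move#4: h0:-1:-1/(0,1)*, h1:-1:-1/(1,0)
[(0,1)] O move#5: h1:-1:+1/(0,0)*
[(0,0)] end (terminal -1, X#6); searched (3,2) to 5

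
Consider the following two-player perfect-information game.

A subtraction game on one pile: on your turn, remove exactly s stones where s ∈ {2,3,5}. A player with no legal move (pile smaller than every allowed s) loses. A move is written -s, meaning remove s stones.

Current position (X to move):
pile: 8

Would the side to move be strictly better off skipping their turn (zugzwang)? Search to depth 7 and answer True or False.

ply 1, X at 8 | -2=-1→6*; -3=-1→5; -5=-1→3
ply 2, O at 6 | -2=-1→4; -3=-1→3; -5=+1→1*
ply 3: 1 is terminal -1 (X); from 8 depth 7
suppose X passes — search the same position with O to move:
pass> ply 1, O at 8 | -2=-1→6*; -3=-1→5; -5=-1→3
pass> ply 2, X at 6 | -2=-1→4; -3=-1→3; -5=+1→1*
pass> ply 3: 1 is terminal -1 (O); from 8 depth 7
for X: play -1, pass +1

zugzwang(8, X) = True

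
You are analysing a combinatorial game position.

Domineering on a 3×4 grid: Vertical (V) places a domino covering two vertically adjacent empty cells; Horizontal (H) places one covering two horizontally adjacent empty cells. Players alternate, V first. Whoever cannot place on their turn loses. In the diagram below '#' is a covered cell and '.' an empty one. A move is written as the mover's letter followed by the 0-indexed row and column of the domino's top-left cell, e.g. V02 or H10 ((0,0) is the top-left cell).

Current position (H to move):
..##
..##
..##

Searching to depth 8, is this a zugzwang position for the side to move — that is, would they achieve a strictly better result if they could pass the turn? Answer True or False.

zugzwang(..##/..##/..##, H) = False

[..##/..##/..##] H move#1: H00:-1/####/..##/..##, H10:+1/..##/####/..##*, H20:-1/..##/..##/####
[..##/####/..##] end (terminal -1, V#2); searched ..##/..##/..## to 8
suppose H passes — search the same position with V to move:
pass> [..##/..##/..##] V move#1: V00:+1/#.##/#.##/..##*, V01:+1/.###/.###/..##, V10:+1/..##/#.##/#.##, V11:+1/..##/.###/.###
pass> [#.##/#.##/..##] H move#2: H20:-1/#.##/#.##/####*
pass> [#.##/#.##/####] V move#3: V01:+1/####/####/####*
pass> [####/####/####] end (terminal -1, H#4); searched ..##/..##/..## to 8
for H: play +1, pass -1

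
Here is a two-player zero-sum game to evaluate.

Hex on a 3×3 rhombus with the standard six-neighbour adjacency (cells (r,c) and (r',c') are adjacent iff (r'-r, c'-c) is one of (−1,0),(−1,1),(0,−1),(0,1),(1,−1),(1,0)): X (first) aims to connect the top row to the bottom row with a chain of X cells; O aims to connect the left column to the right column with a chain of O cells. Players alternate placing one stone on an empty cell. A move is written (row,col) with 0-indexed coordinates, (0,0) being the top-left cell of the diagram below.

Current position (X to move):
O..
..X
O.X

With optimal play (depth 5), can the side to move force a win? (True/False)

X winning at [O../..X/O.X]: True

p1 X@[O../..X/O.X]: (0,1)[OX./..X/O.X]+1* (0,2)[O.X/..X/O.X]+1 (1,0)[O../X.X/O.X]-1 (1,1)[O../.XX/O.X]+1 (2,1)[O../..X/OXX]-1
p2 O@[OX./..X/O.X]: (0,2)[OXO/..X/O.X]-1* (1,0)[OX./O.X/O.X]-1 (1,1)[OX./.OX/O.X]-1 (2,1)[OX./..X/OOX]-1
p3 X@[OXO/..X/O.X]: (1,0)[OXO/X.X/O.X]-1 (1,1)[OXO/.XX/O.X]+1* (2,1)[OXO/..X/OXX]-1
p4 O@[OXO/.XX/O.X] terminal -1; root [O../..X/O.X] d5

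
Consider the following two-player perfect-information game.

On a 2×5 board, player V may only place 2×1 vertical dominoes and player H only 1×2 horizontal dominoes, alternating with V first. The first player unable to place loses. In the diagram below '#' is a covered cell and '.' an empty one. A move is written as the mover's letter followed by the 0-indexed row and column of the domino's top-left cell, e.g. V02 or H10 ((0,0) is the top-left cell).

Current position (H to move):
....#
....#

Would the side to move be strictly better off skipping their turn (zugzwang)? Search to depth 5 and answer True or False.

zugzwang(....#/....#, H) = False

p1 H@[....#/....#]: H00[##..#/....#]-1 H01[.##.#/....#]+1* H02[..###/....#]-1 H10[....#/##..#]-1 H11[....#/.##.#]+1 H12[....#/..###]-1
p2 V@[.##.#/....#]: V00[###.#/#...#]-1* V03[.####/...##]-1
p3 H@[###.#/#...#]: H11[###.#/###.#]-1 H12[###.#/#.###]+1*
p4 V@[###.#/#.###] terminal -1; root [....#/....#] d5
pass branch (V moves first from the same position):
  | p1 V@[....#/....#]: V00[#...#/#...#]-1* V01[.#..#/.#..#]-1 V02[..#.#/..#.#]-1 V03[...##/...##]-1
  | p2 H@[#...#/#...#]: H01[###.#/#...#]+1* H02[#.###/#...#]+1 H11[#...#/###.#]+1 H12[#...#/#.###]+1
  | p3 V@[###.#/#...#]: V03[#####/#..##]-1*
  | p4 H@[#####/#..##]: H11[#####/#####]+1*
  | p5 V@[#####/#####] terminal -1; root [....#/....#] d5
H moving scores +1; H passing scores +1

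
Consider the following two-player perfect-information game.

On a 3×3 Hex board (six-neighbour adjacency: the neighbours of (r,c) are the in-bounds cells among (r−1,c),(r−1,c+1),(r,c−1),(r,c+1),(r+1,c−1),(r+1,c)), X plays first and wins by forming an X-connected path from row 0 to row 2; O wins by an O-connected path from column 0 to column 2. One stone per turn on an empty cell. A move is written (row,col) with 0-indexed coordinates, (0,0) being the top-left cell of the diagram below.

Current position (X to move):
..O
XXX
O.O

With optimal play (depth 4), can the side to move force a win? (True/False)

[..O/XXX/O.O] X move#1: (0,0):-1/X.O/XXX/O.O, (0,1):-1/.XO/XXX/O.O, (2,1):+1/..O/XXX/OXO*
[..O/XXX/OXO] O move#2: (0,0):-1/O.O/XXX/OXO*, (0,1):-1/.OO/XXX/OXO
[O.O/XXX/OXO] X move#3: (0,1):+1/OXO/XXX/OXO*
[OXO/XXX/OXO] end (terminal -1, O#4); searched ..O/XXX/O.O to 4

X winning at [..O/XXX/O.O]: True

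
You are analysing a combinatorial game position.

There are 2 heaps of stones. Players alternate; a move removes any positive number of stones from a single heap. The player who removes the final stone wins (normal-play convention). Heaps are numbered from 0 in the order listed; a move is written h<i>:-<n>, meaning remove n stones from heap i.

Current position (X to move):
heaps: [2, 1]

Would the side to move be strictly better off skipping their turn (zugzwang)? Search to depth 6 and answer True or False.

zugzwang((2,1), X) = False

ply 1, X at (2,1) | h0:-1=+1→(1,1)*; h0:-2=-1→(0,1); h1:-1=-1→(2,0)
ply 2, O at (1,1) | h0:-1=-1→(0,1)*; h1:-1=-1→(1,0)
ply 3, X at (0,1) | h1:-1=+1→(0,0)*
ply 4: (0,0) is terminal -1 (O); from (2,1) depth 6
suppose X passes — search the same position with O to move:
pass> ply 1, O at (2,1) | h0:-1=+1→(1,1)*; h0:-2=-1→(0,1); h1:-1=-1→(2,0)
pass> ply 2, X at (1,1) | h0:-1=-1→(0,1)*; h1:-1=-1→(1,0)
pass> ply 3, O at (0,1) | h1:-1=+1→(0,0)*
pass> ply 4: (0,0) is terminal -1 (X); from (2,1) depth 6
for X: play +1, pass -1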